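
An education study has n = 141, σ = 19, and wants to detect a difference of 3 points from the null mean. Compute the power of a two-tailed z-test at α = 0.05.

SE = σ/√n = 19/√141 = 1.6. Non-centrality λ = d/SE = 3/1.6 = 1.875. Power ≈ Φ(λ - z_{α/2}) = Φ(1.875 - 1.96) = Φ(-0.085) = 0.466.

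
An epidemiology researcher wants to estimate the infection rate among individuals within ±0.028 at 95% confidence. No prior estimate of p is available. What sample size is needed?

Conservative approach: use p = 0.5 (maximizes p(1-p) = 0.25). n = z²(0.25)/E² = 1.96²×0.25/0.028² = 1225.0 → n = 1225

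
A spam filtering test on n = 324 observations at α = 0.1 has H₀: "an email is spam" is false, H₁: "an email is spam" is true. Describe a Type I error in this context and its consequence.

Type I error: rejecting H₀ when it is true — concluding that an email is spam when in fact it is not. Consequence: a legitimate email is sent to the spam folder and the user misses it.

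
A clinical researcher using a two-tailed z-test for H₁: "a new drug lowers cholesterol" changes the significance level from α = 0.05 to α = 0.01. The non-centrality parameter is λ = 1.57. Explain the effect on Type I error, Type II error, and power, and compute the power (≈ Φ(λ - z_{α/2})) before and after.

Decreasing α from 0.05 to 0.01:
• Type I error rate decreases (α is the Type I rate by definition).
• Critical value moves from z_{α/2} = 1.96 to 2.576, so power = Φ(λ - z_{α/2}) goes from Φ(1.57 - 1.96) = 0.348 to Φ(1.57 - 2.576) = 0.157.
• Type II error rate β = 1 - power therefore increases (0.652 → 0.843).
Appropriate when false positives are costly — here, approving an ineffective drug — patients take a useless medication and may skip effective alternatives.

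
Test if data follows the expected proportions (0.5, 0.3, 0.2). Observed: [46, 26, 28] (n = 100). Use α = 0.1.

Expected: [50.0, 30.0, 20.0]. χ² = 4.053. df = 2, critical = 4.605. Fail to reject H₀.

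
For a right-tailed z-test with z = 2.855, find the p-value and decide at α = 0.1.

p = P(Z > 2.855) = 1 - Φ(2.855) ≈ 0.0022. Since p < 0.1, reject H₀ (significant) at α = 0.1.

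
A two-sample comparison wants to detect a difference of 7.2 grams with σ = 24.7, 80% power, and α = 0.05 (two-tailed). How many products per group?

n per group = 2(z_α/2 + z_β)²σ²/d² = 2×(1.96 + 0.84)²×24.7²/7.2² = 184.5 → n = 185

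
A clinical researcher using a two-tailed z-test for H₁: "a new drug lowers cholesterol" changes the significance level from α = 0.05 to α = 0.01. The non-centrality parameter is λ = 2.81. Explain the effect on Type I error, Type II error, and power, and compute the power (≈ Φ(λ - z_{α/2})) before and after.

Decreasing α from 0.05 to 0.01:
• Type I error rate decreases (α is the Type I rate by definition).
• Critical value moves from z_{α/2} = 1.96 to 2.576, so power = Φ(λ - z_{α/2}) goes from Φ(2.81 - 1.96) = 0.802 to Φ(2.81 - 2.576) = 0.593.
• Type II error rate β = 1 - power therefore increases (0.198 → 0.407).
Appropriate when false positives are costly — here, approving an ineffective drug — patients take a useless medication and may skip effective alternatives.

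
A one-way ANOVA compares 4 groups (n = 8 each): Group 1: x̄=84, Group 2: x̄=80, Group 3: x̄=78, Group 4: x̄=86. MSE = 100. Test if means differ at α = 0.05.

Grand mean = 82.0. SS_between = 320.0, MS_between = 106.67. F = 1.067, F_crit ≈ 2.947. Fail to reject H₀.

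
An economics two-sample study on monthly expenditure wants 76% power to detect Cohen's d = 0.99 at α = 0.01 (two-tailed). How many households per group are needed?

z_{α/2} = 2.576, z_β = Φ⁻¹(0.76) = 0.706. For large effect (d = 0.99): n per group = 2(z_{α/2} + z_β)²/d² = 2(2.576 + 0.706)²/0.99² = 22.0 → 22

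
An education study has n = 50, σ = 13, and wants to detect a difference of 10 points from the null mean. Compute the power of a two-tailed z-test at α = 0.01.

SE = σ/√n = 13/√50 = 1.838. Non-centrality λ = d/SE = 10/1.838 = 5.439. Power ≈ Φ(λ - z_{α/2}) = Φ(5.439 - 2.576) = Φ(2.863) = 0.998.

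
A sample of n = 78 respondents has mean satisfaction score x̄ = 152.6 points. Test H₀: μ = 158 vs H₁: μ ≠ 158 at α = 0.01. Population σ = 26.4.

z = (x̄ - μ₀)/(σ/√n) = (152.6 - 158)/(26.4/√78) = -1.806. Critical value: ±2.576. Since |-1.806| ≤ 2.576, Fail to reject H₀.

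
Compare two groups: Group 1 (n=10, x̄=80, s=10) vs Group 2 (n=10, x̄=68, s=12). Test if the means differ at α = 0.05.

Pooled sp = 11.05. t = 2.429, df = 18. Critical t = ±2.101. Reject H₀.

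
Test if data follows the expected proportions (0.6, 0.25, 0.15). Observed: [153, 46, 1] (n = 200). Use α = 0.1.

Expected: [120.0, 50.0, 30.0]. χ² = 37.428. df = 2, critical = 4.605. Reject H₀.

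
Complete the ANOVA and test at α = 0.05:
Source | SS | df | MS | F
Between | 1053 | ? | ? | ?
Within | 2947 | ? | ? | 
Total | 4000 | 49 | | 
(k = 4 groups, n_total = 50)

df_between = 3, df_within = 46. MS_between = 351.0, MS_within = 64.07. F = 5.479, F_crit ≈ 2.807. Reject H₀.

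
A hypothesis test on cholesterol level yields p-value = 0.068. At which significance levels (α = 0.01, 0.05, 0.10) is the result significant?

p = 0.068. Significant at: α = 0.1.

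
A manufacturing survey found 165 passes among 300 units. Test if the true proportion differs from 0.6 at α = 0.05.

p̂ = 0.55, p₀ = 0.6. z = (p̂ - p₀)/√(p₀(1-p₀)/n) = -1.768. Critical: ±1.96. Fail to reject H₀.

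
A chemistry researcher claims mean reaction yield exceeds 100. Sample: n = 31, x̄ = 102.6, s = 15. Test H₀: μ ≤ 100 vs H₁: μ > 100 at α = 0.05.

t = (102.6 - 100)/(15/√31) = 0.965, df = 30. Critical t = 1.697. Fail to reject H₀.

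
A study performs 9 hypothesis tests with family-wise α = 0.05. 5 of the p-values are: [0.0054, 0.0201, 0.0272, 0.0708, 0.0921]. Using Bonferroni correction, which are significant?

Bonferroni α = 0.05/9 = 0.00556. Significant p-values: [0.0054]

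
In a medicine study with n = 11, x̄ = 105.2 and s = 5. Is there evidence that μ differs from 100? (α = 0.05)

t = (x̄ - μ₀)/(s/√n) = (105.2 - 100)/(5/√11) = 3.449. df = 10, critical t = ±2.228. Reject H₀.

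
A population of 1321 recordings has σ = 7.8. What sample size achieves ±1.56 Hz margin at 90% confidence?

Without FPC: n₀ = (1.645×7.8/1.56)² = 67.651. With FPC: n = n₀N/(n₀+N-1) = 64.4 → n = 65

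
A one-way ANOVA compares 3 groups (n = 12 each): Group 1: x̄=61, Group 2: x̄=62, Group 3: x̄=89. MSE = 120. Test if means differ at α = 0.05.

Grand mean = 70.67. SS_between = 6056.0, MS_between = 3028.0. F = 25.233, F_crit ≈ 3.285. Reject H₀.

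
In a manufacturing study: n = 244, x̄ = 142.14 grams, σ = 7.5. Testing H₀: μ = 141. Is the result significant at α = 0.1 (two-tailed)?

z = (142.14 - 141)/(7.5/√244) = 2.374. Since |z| > 1.645, significant at α = 0.1.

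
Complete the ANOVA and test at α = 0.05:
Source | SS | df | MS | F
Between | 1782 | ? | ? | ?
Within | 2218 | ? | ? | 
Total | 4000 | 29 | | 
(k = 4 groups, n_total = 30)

df_between = 3, df_within = 26. MS_between = 594.0, MS_within = 85.31. F = 6.963, F_crit ≈ 2.975. Reject H₀.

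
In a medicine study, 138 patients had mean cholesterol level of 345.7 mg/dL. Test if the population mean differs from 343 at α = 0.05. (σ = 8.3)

z = (x̄ - μ₀)/(σ/√n) = (345.7 - 343)/(8.3/√138) = 3.821. Critical value: ±1.96. Since |3.821| > 1.96, Reject H₀.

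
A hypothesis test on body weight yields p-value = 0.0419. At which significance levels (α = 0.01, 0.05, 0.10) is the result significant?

p = 0.0419. Significant at: α = 0.05, 0.1.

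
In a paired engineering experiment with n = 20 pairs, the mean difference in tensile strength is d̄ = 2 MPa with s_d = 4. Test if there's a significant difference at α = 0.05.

t = d̄/(s_d/√n) = 2/(4/√20) = 2.236. df = 19, critical t = ±2.093. Reject H₀.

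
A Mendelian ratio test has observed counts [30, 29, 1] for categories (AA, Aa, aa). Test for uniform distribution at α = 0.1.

Expected = 20 each. χ² = Σ(O-E)²/E = 27.1. df = 2, critical value = 4.605. Reject H₀.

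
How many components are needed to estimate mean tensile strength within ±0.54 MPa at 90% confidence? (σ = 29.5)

n = (z*σ/E)² = (1.645×29.5/0.54)² = 8075.9 → n = 8076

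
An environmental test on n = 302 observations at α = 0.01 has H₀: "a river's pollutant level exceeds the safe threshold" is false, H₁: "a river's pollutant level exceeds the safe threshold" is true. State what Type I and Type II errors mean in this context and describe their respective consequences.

Type I (false positive): concluding that a river's pollutant level exceeds the safe threshold when it is not — shutting down a compliant factory unnecessarily. Type II (false negative): failing to conclude that a river's pollutant level exceeds the safe threshold when it is — allowing unsafe pollution to continue. Which is costlier depends on domain priorities and is a judgement call rather than a statistical fact.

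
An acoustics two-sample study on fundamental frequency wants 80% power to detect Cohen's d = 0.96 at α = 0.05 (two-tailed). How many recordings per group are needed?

z_{α/2} = 1.96, z_β = Φ⁻¹(0.8) = 0.842. For large effect (d = 0.96): n per group = 2(z_{α/2} + z_β)²/d² = 2(1.96 + 0.842)²/0.96² = 17.04 → 18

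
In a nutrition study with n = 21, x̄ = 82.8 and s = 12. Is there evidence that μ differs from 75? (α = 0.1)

t = (x̄ - μ₀)/(s/√n) = (82.8 - 75)/(12/√21) = 2.979. df = 20, critical t = ±1.725. Reject H₀.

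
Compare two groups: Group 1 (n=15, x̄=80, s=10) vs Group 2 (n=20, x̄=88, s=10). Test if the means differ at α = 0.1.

Pooled sp = 10.0. t = -2.342, df = 33. Critical t = ±1.692. Reject H₀.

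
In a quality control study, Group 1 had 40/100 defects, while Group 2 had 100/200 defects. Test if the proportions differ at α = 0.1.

p̂₁ = 0.4, p̂₂ = 0.5, pooled p̂ = 0.467. z = -1.637. Critical: ±1.645. Fail to reject H₀.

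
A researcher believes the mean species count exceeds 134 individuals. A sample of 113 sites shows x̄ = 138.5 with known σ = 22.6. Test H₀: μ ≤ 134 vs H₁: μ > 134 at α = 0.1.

z = 2.117. Critical value: 1.28. Reject H₀.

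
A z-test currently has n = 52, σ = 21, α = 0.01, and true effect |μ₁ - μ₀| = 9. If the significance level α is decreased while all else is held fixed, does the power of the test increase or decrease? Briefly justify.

Power decreases: a smaller α raises the critical value, so less of the H₁ sampling distribution falls in the rejection region.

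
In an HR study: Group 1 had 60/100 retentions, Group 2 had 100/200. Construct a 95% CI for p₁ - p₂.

p̂₁ = 0.6, p̂₂ = 0.5. Difference = 0.1. CI = (-0.018, 0.218)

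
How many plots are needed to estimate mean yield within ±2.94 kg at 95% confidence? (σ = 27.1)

n = (z*σ/E)² = (1.96×27.1/2.94)² = 326.4 → n = 327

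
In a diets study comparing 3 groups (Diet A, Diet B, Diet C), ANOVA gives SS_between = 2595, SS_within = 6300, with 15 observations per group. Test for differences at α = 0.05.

df_between = 2, df_within = 42. F = MS_between/MS_within = 1297.5/150.0 = 8.65. F_crit ≈ 3.22. Reject H₀. At least one mean differs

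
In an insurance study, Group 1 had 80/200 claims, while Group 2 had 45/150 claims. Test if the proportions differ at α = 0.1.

p̂₁ = 0.4, p̂₂ = 0.3, pooled p̂ = 0.357. z = 1.932. Critical: ±1.645. Reject H₀.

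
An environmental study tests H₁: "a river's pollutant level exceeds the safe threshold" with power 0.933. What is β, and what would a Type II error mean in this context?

β = 1 - power = 1 - 0.933 = 0.067. A Type II error is failing to reject H₀ when H₀ is false (false negative) — here, failing to conclude that a river's pollutant level exceeds the safe threshold when in fact it is true. Consequence: allowing unsafe pollution to continue.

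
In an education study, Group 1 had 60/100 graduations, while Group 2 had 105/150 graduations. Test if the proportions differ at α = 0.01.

p̂₁ = 0.6, p̂₂ = 0.7, pooled p̂ = 0.66. z = -1.635. Critical: ±2.576. Fail to reject H₀.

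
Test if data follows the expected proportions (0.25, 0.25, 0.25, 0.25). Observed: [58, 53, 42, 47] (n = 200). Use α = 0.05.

Expected: [50.0, 50.0, 50.0, 50.0]. χ² = 2.92. df = 3, critical = 7.815. Fail to reject H₀.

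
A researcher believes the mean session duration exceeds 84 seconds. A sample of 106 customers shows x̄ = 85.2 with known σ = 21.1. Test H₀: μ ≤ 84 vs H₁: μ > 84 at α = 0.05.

z = 0.586. Critical value: 1.645. Fail to reject H₀.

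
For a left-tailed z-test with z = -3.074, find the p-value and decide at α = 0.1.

p = P(Z < -3.074) = Φ(-3.074) ≈ 0.0011. Since p < 0.1, reject H₀ (significant) at α = 0.1.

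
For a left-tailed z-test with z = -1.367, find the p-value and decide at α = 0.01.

p = P(Z < -1.367) = Φ(-1.367) ≈ 0.0858. Since p ≥ 0.01, fail to reject H₀ (not significant) at α = 0.01.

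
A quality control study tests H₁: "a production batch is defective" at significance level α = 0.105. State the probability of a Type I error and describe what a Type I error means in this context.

P(Type I error) = α = 0.105. A Type I error is rejecting H₀ when H₀ is actually true (false positive) — here, concluding that a production batch is defective when in fact this is not the case. Consequence: scrapping a good batch — wasted material and cost for no reason.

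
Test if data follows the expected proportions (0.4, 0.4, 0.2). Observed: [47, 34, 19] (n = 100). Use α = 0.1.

Expected: [40.0, 40.0, 20.0]. χ² = 2.175. df = 2, critical = 4.605. Fail to reject H₀.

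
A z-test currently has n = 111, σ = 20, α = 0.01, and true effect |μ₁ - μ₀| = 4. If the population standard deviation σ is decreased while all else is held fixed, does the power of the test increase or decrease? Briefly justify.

Power increases: a smaller σ shrinks the standard error σ/√n, moving the sampling distribution under H₁ further from the critical value.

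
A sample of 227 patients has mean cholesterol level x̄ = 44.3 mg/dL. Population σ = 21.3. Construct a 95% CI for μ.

CI = x̄ ± z*(σ/√n) = 44.3 ± 1.96(21.3/√227) = 44.3 ± 2.77 = (41.53, 47.07)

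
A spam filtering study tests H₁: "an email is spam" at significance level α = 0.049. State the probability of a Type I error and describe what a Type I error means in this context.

P(Type I error) = α = 0.049. A Type I error is rejecting H₀ when H₀ is actually true (false positive) — here, concluding that an email is spam when in fact this is not the case. Consequence: a legitimate email is sent to the spam folder and the user misses it.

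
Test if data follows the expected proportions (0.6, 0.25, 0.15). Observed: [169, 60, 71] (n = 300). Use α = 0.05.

Expected: [180.0, 75.0, 45.0]. χ² = 18.694. df = 2, critical = 5.991. Reject H₀.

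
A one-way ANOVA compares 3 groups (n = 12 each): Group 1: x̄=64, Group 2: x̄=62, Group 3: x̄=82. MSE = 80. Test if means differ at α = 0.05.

Grand mean = 69.33. SS_between = 2912.0, MS_between = 1456.0. F = 18.2, F_crit ≈ 3.285. Reject H₀.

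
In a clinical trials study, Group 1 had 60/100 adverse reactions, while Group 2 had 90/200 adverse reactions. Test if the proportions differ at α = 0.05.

p̂₁ = 0.6, p̂₂ = 0.45, pooled p̂ = 0.5. z = 2.449. Critical: ±1.96. Reject H₀.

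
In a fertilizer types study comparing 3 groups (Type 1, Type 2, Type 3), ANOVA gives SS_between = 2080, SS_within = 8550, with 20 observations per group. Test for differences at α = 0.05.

df_between = 2, df_within = 57. F = MS_between/MS_within = 1040.0/150.0 = 6.933. F_crit ≈ 3.159. Reject H₀. At least one mean differs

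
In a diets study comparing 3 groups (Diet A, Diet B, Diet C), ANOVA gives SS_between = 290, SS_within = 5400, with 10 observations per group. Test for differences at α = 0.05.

df_between = 2, df_within = 27. F = MS_between/MS_within = 145.0/200.0 = 0.725. F_crit ≈ 3.354. Fail to reject H₀.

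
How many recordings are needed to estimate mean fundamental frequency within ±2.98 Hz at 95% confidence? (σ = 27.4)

n = (z*σ/E)² = (1.96×27.4/2.98)² = 324.8 → n = 325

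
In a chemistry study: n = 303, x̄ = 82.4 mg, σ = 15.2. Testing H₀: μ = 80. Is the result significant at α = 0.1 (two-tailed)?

z = (82.4 - 80)/(15.2/√303) = 2.748. Since |z| > 1.645, significant at α = 0.1.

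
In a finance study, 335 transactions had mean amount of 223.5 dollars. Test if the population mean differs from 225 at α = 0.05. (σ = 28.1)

z = (x̄ - μ₀)/(σ/√n) = (223.5 - 225)/(28.1/√335) = -0.977. Critical value: ±1.96. Since |-0.977| ≤ 1.96, Fail to reject H₀.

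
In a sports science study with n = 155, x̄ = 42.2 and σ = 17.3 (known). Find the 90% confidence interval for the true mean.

CI = x̄ ± z*(σ/√n) = 42.2 ± 1.645(17.3/√155) = 42.2 ± 2.29 = (39.91, 44.49)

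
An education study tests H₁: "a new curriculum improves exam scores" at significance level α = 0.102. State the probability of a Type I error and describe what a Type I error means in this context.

P(Type I error) = α = 0.102. A Type I error is rejecting H₀ when H₀ is actually true (false positive) — here, concluding that a new curriculum improves exam scores when in fact this is not the case. Consequence: adopting a curriculum that gives no real benefit — disruption for nothing.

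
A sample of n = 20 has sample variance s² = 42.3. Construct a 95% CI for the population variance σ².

df = 19. χ²_{0.025} = 32.852, χ²_{0.975} = 8.907. CI for σ² = ((n-1)s²/χ²_{α/2}, (n-1)s²/χ²_{1-α/2}) = (19·42.3/32.852, 19·42.3/8.907) = (24.46, 90.23)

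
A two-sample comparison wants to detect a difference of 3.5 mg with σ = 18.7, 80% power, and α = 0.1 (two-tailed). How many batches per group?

n per group = 2(z_α/2 + z_β)²σ²/d² = 2×(1.645 + 0.84)²×18.7²/3.5² = 352.6 → n = 353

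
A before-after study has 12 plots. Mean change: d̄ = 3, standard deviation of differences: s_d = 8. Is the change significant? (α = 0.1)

t = d̄/(s_d/√n) = 3/(8/√12) = 1.299. df = 11, critical t = ±1.796. Fail to reject H₀.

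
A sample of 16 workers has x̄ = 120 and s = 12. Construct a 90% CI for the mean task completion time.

CI = x̄ ± t*(s/√n) = 120 ± 1.753(12/√16) = (114.74, 125.26)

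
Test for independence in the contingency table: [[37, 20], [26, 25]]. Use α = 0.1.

χ² = 2.149. df = 1, critical = 2.706. Fail to reject H₀. No evidence of dependence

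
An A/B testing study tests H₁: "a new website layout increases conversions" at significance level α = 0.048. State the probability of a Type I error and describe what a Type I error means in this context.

P(Type I error) = α = 0.048. A Type I error is rejecting H₀ when H₀ is actually true (false positive) — here, concluding that a new website layout increases conversions when in fact this is not the case. Consequence: rolling out a layout that doesn't actually help — wasted engineering effort.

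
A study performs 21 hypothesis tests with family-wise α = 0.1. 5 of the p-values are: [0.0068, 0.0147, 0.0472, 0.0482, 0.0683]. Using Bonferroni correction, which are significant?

Bonferroni α = 0.1/21 = 0.00476. None of the given p-values are significant.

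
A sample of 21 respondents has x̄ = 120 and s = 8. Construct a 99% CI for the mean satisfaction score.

CI = x̄ ± t*(s/√n) = 120 ± 2.845(8/√21) = (115.03, 124.97)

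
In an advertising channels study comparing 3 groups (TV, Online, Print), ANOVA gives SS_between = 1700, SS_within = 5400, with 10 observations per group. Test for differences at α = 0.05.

df_between = 2, df_within = 27. F = MS_between/MS_within = 850.0/200.0 = 4.25. F_crit ≈ 3.354. Reject H₀. At least one mean differs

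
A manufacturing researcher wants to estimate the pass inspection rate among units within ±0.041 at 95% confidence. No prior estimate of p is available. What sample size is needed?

Conservative approach: use p = 0.5 (maximizes p(1-p) = 0.25). n = z²(0.25)/E² = 1.96²×0.25/0.041² = 571.3 → n = 572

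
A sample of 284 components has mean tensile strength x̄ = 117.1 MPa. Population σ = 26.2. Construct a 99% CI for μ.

CI = x̄ ± z*(σ/√n) = 117.1 ± 2.576(26.2/√284) = 117.1 ± 4.0 = (113.1, 121.1)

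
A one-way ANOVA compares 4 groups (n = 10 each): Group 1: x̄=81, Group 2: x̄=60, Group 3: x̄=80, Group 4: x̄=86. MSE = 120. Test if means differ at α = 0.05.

Grand mean = 76.75. SS_between = 3947.5, MS_between = 1315.83. F = 10.965, F_crit ≈ 2.866. Reject H₀.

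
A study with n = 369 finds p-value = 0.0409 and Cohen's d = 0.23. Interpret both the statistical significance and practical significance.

Statistically significant (p = 0.0409 < 0.05). Cohen's d = 0.23 indicates a small effect size. Both statistical and practical significance should be considered.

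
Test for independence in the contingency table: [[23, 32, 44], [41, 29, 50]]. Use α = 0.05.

χ² = 3.613. df = 2, critical = 5.991. Fail to reject H₀. No evidence of dependence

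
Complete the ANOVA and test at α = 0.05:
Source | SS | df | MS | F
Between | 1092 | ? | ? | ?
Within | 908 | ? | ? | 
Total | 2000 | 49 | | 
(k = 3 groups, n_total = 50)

df_between = 2, df_within = 47. MS_between = 546.0, MS_within = 19.32. F = 28.262, F_crit ≈ 3.195. Reject H₀.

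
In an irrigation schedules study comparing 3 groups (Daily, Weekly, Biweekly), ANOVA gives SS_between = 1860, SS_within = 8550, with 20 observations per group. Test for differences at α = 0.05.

df_between = 2, df_within = 57. F = MS_between/MS_within = 930.0/150.0 = 6.2. F_crit ≈ 3.159. Reject H₀. At least one mean differs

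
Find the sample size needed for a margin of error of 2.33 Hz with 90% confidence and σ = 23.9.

n = (z*σ/E)² = (1.645×23.9/2.33)² = 284.7 → n = 285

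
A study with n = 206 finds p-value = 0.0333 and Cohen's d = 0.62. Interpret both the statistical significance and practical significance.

Statistically significant (p = 0.0333 < 0.05). Cohen's d = 0.62 indicates a medium effect size. Both statistical and practical significance should be considered.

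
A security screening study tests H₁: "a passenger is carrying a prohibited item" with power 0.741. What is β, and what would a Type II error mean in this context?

β = 1 - power = 1 - 0.741 = 0.259. A Type II error is failing to reject H₀ when H₀ is false (false negative) — here, failing to conclude that a passenger is carrying a prohibited item when in fact it is true. Consequence: letting a prohibited item through — security breach.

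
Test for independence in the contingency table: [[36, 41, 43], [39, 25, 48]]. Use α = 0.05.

χ² = 4.002. df = 2, critical = 5.991. Fail to reject H₀. No evidence of dependence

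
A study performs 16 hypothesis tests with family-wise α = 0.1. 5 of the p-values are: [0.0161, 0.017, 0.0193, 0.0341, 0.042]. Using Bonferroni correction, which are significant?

Bonferroni α = 0.1/16 = 0.00625. None of the given p-values are significant.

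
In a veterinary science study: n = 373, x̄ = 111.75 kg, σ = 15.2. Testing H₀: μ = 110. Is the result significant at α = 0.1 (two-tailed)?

z = (111.75 - 110)/(15.2/√373) = 2.224. Since |z| > 1.645, significant at α = 0.1.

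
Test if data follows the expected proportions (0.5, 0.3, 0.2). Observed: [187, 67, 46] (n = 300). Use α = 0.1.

Expected: [150.0, 90.0, 60.0]. χ² = 18.271. df = 2, critical = 4.605. Reject H₀.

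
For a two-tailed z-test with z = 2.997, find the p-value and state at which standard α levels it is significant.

p = 2·P(Z > |2.997|) = 2·(1 - Φ(2.997)) ≈ 0.0027. Significant at α = 0.1; Significant at α = 0.05; Significant at α = 0.01.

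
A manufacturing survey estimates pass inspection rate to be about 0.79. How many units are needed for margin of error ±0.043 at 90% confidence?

n = z²p(1-p)/E² = 1.645²×0.79×0.21/0.043² = 242.8 → n = 243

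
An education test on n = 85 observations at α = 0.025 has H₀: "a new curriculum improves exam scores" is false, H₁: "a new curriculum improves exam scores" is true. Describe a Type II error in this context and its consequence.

Type II error: failing to reject H₀ when it is false — concluding that a new curriculum improves exam scores is not supported when in fact it is. Consequence: keeping the old curriculum when the new one would have helped students.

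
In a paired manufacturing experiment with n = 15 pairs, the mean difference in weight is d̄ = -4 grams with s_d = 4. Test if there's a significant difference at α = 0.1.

t = d̄/(s_d/√n) = -4/(4/√15) = -3.873. df = 14, critical t = ±1.761. Reject H₀.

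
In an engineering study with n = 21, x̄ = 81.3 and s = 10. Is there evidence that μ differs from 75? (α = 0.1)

t = (x̄ - μ₀)/(s/√n) = (81.3 - 75)/(10/√21) = 2.887. df = 20, critical t = ±1.725. Reject H₀.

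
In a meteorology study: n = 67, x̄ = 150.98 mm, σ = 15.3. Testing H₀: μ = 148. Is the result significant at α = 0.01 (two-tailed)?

z = (150.98 - 148)/(15.3/√67) = 1.594. Since |z| ≤ 2.576, not significant at α = 0.01.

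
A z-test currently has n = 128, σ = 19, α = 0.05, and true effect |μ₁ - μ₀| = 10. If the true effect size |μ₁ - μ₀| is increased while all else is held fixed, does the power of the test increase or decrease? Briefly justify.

Power increases: a larger true effect increases the non-centrality λ = |μ₁ - μ₀|/(σ/√n).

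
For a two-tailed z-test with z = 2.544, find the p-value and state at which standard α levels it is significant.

p = 2·P(Z > |2.544|) = 2·(1 - Φ(2.544)) ≈ 0.011. Significant at α = 0.1; Significant at α = 0.05.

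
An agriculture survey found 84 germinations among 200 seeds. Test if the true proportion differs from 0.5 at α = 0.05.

p̂ = 0.42, p₀ = 0.5. z = (p̂ - p₀)/√(p₀(1-p₀)/n) = -2.263. Critical: ±1.96. Reject H₀.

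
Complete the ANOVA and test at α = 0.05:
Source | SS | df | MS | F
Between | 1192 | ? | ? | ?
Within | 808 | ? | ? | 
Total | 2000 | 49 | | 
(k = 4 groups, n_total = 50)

df_between = 3, df_within = 46. MS_between = 397.33, MS_within = 17.57. F = 22.62, F_crit ≈ 2.807. Reject H₀.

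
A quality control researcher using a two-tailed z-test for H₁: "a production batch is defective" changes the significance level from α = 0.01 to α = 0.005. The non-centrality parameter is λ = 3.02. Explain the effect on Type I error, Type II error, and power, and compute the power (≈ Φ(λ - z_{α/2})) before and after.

Decreasing α from 0.01 to 0.005:
• Type I error rate decreases (α is the Type I rate by definition).
• Critical value moves from z_{α/2} = 2.576 to 2.807, so power = Φ(λ - z_{α/2}) goes from Φ(3.02 - 2.576) = 0.671 to Φ(3.02 - 2.807) = 0.584.
• Type II error rate β = 1 - power therefore increases (0.329 → 0.416).
Appropriate when false positives are costly — here, scrapping a good batch — wasted material and cost for no reason.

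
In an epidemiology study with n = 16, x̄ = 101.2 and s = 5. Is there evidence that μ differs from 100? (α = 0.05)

t = (x̄ - μ₀)/(s/√n) = (101.2 - 100)/(5/√16) = 0.96. df = 15, critical t = ±2.131. Fail to reject H₀.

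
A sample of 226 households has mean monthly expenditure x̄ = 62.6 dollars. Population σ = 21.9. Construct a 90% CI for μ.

CI = x̄ ± z*(σ/√n) = 62.6 ± 1.645(21.9/√226) = 62.6 ± 2.4 = (60.2, 65.0)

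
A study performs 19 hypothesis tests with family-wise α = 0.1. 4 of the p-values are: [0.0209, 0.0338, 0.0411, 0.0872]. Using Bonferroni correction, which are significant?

Bonferroni α = 0.1/19 = 0.00526. None of the given p-values are significant.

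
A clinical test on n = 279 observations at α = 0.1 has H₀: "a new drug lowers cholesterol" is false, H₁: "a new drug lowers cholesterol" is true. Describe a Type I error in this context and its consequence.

Type I error: rejecting H₀ when it is true — concluding that a new drug lowers cholesterol when in fact it is not. Consequence: approving an ineffective drug — patients take a useless medication and may skip effective alternatives.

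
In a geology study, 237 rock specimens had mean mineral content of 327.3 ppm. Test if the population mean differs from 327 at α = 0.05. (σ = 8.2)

z = (x̄ - μ₀)/(σ/√n) = (327.3 - 327)/(8.2/√237) = 0.563. Critical value: ±1.96. Since |0.563| ≤ 1.96, Fail to reject H₀.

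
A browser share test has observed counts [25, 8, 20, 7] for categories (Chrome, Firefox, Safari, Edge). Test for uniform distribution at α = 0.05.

Expected = 15 each. χ² = Σ(O-E)²/E = 15.867. df = 3, critical value = 7.815. Reject H₀.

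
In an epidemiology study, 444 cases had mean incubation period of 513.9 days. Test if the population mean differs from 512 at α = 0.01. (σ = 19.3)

z = (x̄ - μ₀)/(σ/√n) = (513.9 - 512)/(19.3/√444) = 2.074. Critical value: ±2.576. Since |2.074| ≤ 2.576, Fail to reject H₀.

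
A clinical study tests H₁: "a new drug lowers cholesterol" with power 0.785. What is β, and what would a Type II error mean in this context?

β = 1 - power = 1 - 0.785 = 0.215. A Type II error is failing to reject H₀ when H₀ is false (false negative) — here, failing to conclude that a new drug lowers cholesterol when in fact it is true. Consequence: shelving an effective drug — patients miss out on a treatment that would have helped.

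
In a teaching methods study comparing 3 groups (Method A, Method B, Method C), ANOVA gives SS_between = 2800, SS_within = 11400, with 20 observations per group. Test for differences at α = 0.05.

df_between = 2, df_within = 57. F = MS_between/MS_within = 1400.0/200.0 = 7.0. F_crit ≈ 3.159. Reject H₀. At least one mean differs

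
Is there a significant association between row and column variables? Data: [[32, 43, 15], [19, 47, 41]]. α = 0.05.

χ² = 14.202. df = 2, critical = 5.991. Reject H₀. Variables are dependent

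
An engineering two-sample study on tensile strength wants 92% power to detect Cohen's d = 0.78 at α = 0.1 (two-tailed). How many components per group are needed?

z_{α/2} = 1.645, z_β = Φ⁻¹(0.92) = 1.405. For medium effect (d = 0.78): n per group = 2(z_{α/2} + z_β)²/d² = 2(1.645 + 1.405)²/0.78² = 30.6 → 31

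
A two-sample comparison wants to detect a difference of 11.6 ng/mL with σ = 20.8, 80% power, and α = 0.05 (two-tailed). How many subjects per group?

n per group = 2(z_α/2 + z_β)²σ²/d² = 2×(1.96 + 0.84)²×20.8²/11.6² = 50.4 → n = 51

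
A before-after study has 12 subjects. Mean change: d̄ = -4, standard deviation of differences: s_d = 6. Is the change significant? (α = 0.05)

t = d̄/(s_d/√n) = -4/(6/√12) = -2.309. df = 11, critical t = ±2.201. Reject H₀.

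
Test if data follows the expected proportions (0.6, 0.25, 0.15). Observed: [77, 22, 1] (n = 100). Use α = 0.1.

Expected: [60.0, 25.0, 15.0]. χ² = 18.243. df = 2, critical = 4.605. Reject H₀.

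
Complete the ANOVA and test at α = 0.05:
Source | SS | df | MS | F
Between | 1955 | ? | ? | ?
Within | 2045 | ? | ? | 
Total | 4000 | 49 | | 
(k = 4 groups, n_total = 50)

df_between = 3, df_within = 46. MS_between = 651.67, MS_within = 44.46. F = 14.659, F_crit ≈ 2.807. Reject H₀.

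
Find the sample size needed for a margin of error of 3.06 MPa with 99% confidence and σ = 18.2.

n = (z*σ/E)² = (2.576×18.2/3.06)² = 234.7 → n = 235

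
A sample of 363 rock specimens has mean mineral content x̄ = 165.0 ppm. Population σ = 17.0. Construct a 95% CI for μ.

CI = x̄ ± z*(σ/√n) = 165.0 ± 1.96(17.0/√363) = 165.0 ± 1.75 = (163.25, 166.75)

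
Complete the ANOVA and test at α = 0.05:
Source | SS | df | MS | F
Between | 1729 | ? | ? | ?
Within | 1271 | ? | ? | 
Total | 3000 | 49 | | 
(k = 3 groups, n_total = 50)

df_between = 2, df_within = 47. MS_between = 864.5, MS_within = 27.04. F = 31.968, F_crit ≈ 3.195. Reject H₀.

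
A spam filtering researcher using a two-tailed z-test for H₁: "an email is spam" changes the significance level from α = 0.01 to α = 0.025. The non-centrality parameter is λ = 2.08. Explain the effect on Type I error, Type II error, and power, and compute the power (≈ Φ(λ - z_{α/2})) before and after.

Increasing α from 0.01 to 0.025:
• Type I error rate increases (α is the Type I rate by definition).
• Critical value moves from z_{α/2} = 2.576 to 2.241, so power = Φ(λ - z_{α/2}) goes from Φ(2.08 - 2.576) = 0.31 to Φ(2.08 - 2.241) = 0.436.
• Type II error rate β = 1 - power therefore decreases (0.69 → 0.564).
Appropriate when false negatives are costly — here, a spam email lands in the inbox.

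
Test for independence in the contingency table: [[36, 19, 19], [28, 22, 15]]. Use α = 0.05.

χ² = 1.112. df = 2, critical = 5.991. Fail to reject H₀. No evidence of dependence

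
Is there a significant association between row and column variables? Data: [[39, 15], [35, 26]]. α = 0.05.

χ² = 2.752. df = 1, critical = 3.841. Fail to reject H₀. No evidence of dependence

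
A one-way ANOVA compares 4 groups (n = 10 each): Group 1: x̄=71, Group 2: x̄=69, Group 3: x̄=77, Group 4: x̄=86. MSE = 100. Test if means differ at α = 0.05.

Grand mean = 75.75. SS_between = 1747.5, MS_between = 582.5. F = 5.825, F_crit ≈ 2.866. Reject H₀.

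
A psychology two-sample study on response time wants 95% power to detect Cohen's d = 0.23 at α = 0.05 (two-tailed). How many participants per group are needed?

z_{α/2} = 1.96, z_β = Φ⁻¹(0.95) = 1.645. For small effect (d = 0.23): n per group = 2(z_{α/2} + z_β)²/d² = 2(1.96 + 1.645)²/0.23² = 491.3 → 492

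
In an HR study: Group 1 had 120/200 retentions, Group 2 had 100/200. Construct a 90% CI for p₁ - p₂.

p̂₁ = 0.6, p̂₂ = 0.5. Difference = 0.1. CI = (0.019, 0.181)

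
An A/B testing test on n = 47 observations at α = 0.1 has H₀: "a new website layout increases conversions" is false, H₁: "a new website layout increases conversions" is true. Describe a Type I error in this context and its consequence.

Type I error: rejecting H₀ when it is true — concluding that a new website layout increases conversions when in fact it is not. Consequence: rolling out a layout that doesn't actually help — wasted engineering effort.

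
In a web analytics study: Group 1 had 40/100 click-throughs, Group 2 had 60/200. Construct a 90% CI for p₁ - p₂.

p̂₁ = 0.4, p̂₂ = 0.3. Difference = 0.1. CI = (0.003, 0.197)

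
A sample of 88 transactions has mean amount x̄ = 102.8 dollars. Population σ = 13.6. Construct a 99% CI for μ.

CI = x̄ ± z*(σ/√n) = 102.8 ± 2.576(13.6/√88) = 102.8 ± 3.73 = (99.07, 106.53)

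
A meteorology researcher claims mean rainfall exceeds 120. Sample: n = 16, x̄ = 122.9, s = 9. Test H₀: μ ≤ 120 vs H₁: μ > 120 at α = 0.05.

t = (122.9 - 120)/(9/√16) = 1.289, df = 15. Critical t = 1.753. Fail to reject H₀.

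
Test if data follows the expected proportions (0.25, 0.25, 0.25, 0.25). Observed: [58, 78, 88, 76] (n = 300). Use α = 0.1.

Expected: [75.0, 75.0, 75.0, 75.0]. χ² = 6.24. df = 3, critical = 6.251. Fail to reject H₀.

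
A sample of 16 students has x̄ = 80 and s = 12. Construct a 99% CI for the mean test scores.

CI = x̄ ± t*(s/√n) = 80 ± 2.947(12/√16) = (71.16, 88.84)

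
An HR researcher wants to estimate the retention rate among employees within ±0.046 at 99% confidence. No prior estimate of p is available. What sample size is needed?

Conservative approach: use p = 0.5 (maximizes p(1-p) = 0.25). n = z²(0.25)/E² = 2.576²×0.25/0.046² = 784.0 → n = 784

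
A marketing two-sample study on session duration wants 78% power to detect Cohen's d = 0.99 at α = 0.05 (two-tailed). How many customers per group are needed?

z_{α/2} = 1.96, z_β = Φ⁻¹(0.78) = 0.772. For large effect (d = 0.99): n per group = 2(z_{α/2} + z_β)²/d² = 2(1.96 + 0.772)²/0.99² = 15.2 → 16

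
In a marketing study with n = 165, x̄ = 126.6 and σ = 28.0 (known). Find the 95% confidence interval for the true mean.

CI = x̄ ± z*(σ/√n) = 126.6 ± 1.96(28.0/√165) = 126.6 ± 4.27 = (122.33, 130.87)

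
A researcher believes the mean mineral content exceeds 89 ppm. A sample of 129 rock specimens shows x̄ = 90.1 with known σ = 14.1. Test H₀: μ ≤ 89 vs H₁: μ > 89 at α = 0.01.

z = 0.886. Critical value: 2.33. Fail to reject H₀.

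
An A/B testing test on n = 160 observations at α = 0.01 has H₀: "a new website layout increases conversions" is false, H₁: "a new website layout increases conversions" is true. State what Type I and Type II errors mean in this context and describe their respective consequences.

Type I (false positive): concluding that a new website layout increases conversions when it is not — rolling out a layout that doesn't actually help — wasted engineering effort. Type II (false negative): failing to conclude that a new website layout increases conversions when it is — discarding a layout that would have improved conversions — lost revenue. Which is costlier depends on domain priorities and is a judgement call rather than a statistical fact.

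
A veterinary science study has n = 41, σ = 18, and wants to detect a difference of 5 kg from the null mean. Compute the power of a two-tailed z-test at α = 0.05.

SE = σ/√n = 18/√41 = 2.811. Non-centrality λ = d/SE = 5/2.811 = 1.779. Power ≈ Φ(λ - z_{α/2}) = Φ(1.779 - 1.96) = Φ(-0.181) = 0.428.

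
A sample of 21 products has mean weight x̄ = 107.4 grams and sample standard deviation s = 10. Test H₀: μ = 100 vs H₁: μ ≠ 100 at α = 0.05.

t = (x̄ - μ₀)/(s/√n) = (107.4 - 100)/(10/√21) = 3.391. df = 20, critical t = ±2.086. Reject H₀.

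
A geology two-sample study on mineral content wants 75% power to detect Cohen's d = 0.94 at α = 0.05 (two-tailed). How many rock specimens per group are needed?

z_{α/2} = 1.96, z_β = Φ⁻¹(0.75) = 0.674. For large effect (d = 0.94): n per group = 2(z_{α/2} + z_β)²/d² = 2(1.96 + 0.674)²/0.94² = 15.7 → 16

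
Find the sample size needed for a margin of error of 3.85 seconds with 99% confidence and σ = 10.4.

n = (z*σ/E)² = (2.576×10.4/3.85)² = 48.4 → n = 49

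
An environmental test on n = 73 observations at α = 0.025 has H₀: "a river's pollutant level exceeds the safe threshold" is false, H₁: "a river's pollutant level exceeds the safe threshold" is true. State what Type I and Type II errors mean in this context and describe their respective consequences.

Type I (false positive): concluding that a river's pollutant level exceeds the safe threshold when it is not — shutting down a compliant factory unnecessarily. Type II (false negative): failing to conclude that a river's pollutant level exceeds the safe threshold when it is — allowing unsafe pollution to continue. Which is costlier depends on domain priorities and is a judgement call rather than a statistical fact.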